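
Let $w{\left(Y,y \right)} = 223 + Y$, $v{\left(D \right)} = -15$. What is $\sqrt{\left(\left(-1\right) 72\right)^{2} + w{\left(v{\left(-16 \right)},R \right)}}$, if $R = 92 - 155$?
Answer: $4 \sqrt{337} \approx 73.43$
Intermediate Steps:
$R = -63$
$\sqrt{\left(\left(-1\right) 72\right)^{2} + w{\left(v{\left(-16 \right)},R \right)}} = \sqrt{\left(\left(-1\right) 72\right)^{2} + \left(223 - 15\right)} = \sqrt{\left(-72\right)^{2} + 208} = \sqrt{5184 + 208} = \sqrt{5392} = 4 \sqrt{337}$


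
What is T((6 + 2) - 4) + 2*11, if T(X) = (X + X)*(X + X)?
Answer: 86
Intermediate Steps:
T(X) = 4*X² (T(X) = (2*X)*(2*X) = 4*X²)
T((6 + 2) - 4) + 2*11 = 4*((6 + 2) - 4)² + 2*11 = 4*(8 - 4)² + 22 = 4*4² + 22 = 4*16 + 22 = 64 + 22 = 86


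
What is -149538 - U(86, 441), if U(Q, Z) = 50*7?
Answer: -149888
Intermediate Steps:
U(Q, Z) = 350
-149538 - U(86, 441) = -149538 - 1*350 = -149538 - 350 = -149888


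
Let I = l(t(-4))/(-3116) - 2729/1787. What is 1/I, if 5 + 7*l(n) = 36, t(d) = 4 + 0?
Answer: -38978044/59580345 ≈ -0.65421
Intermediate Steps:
t(d) = 4
l(n) = 31/7 (l(n) = -5/7 + (⅐)*36 = -5/7 + 36/7 = 31/7)
I = -59580345/38978044 (I = (31/7)/(-3116) - 2729/1787 = (31/7)*(-1/3116) - 2729*1/1787 = -31/21812 - 2729/1787 = -59580345/38978044 ≈ -1.5286)
1/I = 1/(-59580345/38978044) = -38978044/59580345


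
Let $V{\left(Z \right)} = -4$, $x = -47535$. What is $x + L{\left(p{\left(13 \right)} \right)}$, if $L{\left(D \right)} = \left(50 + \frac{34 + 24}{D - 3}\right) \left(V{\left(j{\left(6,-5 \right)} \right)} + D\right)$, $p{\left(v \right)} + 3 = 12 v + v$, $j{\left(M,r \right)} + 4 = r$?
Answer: $- \frac{6418509}{163} \approx -39377.0$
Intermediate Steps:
$j{\left(M,r \right)} = -4 + r$
$p{\left(v \right)} = -3 + 13 v$ ($p{\left(v \right)} = -3 + \left(12 v + v\right) = -3 + 13 v$)
$L{\left(D \right)} = \left(-4 + D\right) \left(50 + \frac{58}{-3 + D}\right)$ ($L{\left(D \right)} = \left(50 + \frac{34 + 24}{D - 3}\right) \left(-4 + D\right) = \left(50 + \frac{58}{-3 + D}\right) \left(-4 + D\right) = \left(-4 + D\right) \left(50 + \frac{58}{-3 + D}\right)$)
$x + L{\left(p{\left(13 \right)} \right)} = -47535 + \frac{2 \left(184 - 146 \left(-3 + 13 \cdot 13\right) + 25 \left(-3 + 13 \cdot 13\right)^{2}\right)}{-3 + \left(-3 + 13 \cdot 13\right)} = -47535 + \frac{2 \left(184 - 146 \left(-3 + 169\right) + 25 \left(-3 + 169\right)^{2}\right)}{-3 + \left(-3 + 169\right)} = -47535 + \frac{2 \left(184 - 24236 + 25 \cdot 166^{2}\right)}{-3 + 166} = -47535 + \frac{2 \left(184 - 24236 + 25 \cdot 27556\right)}{163} = -47535 + 2 \cdot \frac{1}{163} \left(184 - 24236 + 688900\right) = -47535 + 2 \cdot \frac{1}{163} \cdot 664848 = -47535 + \frac{1329696}{163} = - \frac{6418509}{163}$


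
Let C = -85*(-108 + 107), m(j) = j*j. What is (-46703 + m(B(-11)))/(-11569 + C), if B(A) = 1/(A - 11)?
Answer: 22604251/5558256 ≈ 4.0668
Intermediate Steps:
B(A) = 1/(-11 + A)
m(j) = j²
C = 85 (C = -85*(-1) = 85)
(-46703 + m(B(-11)))/(-11569 + C) = (-46703 + (1/(-11 - 11))²)/(-11569 + 85) = (-46703 + (1/(-22))²)/(-11484) = (-46703 + (-1/22)²)*(-1/11484) = (-46703 + 1/484)*(-1/11484) = -22604251/484*(-1/11484) = 22604251/5558256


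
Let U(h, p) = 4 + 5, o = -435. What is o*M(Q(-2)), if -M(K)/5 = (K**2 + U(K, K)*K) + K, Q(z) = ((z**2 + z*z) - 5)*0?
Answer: 0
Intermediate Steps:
Q(z) = 0 (Q(z) = ((z**2 + z**2) - 5)*0 = (2*z**2 - 5)*0 = (-5 + 2*z**2)*0 = 0)
U(h, p) = 9
M(K) = -50*K - 5*K**2 (M(K) = -5*((K**2 + 9*K) + K) = -5*(K**2 + 10*K) = -50*K - 5*K**2)
o*M(Q(-2)) = -(-2175)*0*(10 + 0) = -(-2175)*0*10 = -435*0 = 0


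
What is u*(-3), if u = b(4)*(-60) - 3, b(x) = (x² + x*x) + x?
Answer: 6489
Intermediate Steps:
b(x) = x + 2*x² (b(x) = (x² + x²) + x = 2*x² + x = x + 2*x²)
u = -2163 (u = (4*(1 + 2*4))*(-60) - 3 = (4*(1 + 8))*(-60) - 3 = (4*9)*(-60) - 3 = 36*(-60) - 3 = -2160 - 3 = -2163)
u*(-3) = -2163*(-3) = 6489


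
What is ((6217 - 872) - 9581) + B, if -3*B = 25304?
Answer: -38012/3 ≈ -12671.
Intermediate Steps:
B = -25304/3 (B = -⅓*25304 = -25304/3 ≈ -8434.7)
((6217 - 872) - 9581) + B = ((6217 - 872) - 9581) - 25304/3 = (5345 - 9581) - 25304/3 = -4236 - 25304/3 = -38012/3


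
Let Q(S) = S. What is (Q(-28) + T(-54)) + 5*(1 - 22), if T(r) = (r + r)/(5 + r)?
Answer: -6409/49 ≈ -130.80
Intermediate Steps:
T(r) = 2*r/(5 + r) (T(r) = (2*r)/(5 + r) = 2*r/(5 + r))
(Q(-28) + T(-54)) + 5*(1 - 22) = (-28 + 2*(-54)/(5 - 54)) + 5*(1 - 22) = (-28 + 2*(-54)/(-49)) + 5*(-21) = (-28 + 2*(-54)*(-1/49)) - 105 = (-28 + 108/49) - 105 = -1264/49 - 105 = -6409/49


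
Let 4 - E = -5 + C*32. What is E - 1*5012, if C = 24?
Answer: -5771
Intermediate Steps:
E = -759 (E = 4 - (-5 + 24*32) = 4 - (-5 + 768) = 4 - 1*763 = 4 - 763 = -759)
E - 1*5012 = -759 - 1*5012 = -759 - 5012 = -5771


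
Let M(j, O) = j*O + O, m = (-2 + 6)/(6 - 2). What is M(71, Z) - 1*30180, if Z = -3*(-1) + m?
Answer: -29892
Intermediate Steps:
m = 1 (m = 4/4 = 4*(¼) = 1)
Z = 4 (Z = -3*(-1) + 1 = 3 + 1 = 4)
M(j, O) = O + O*j (M(j, O) = O*j + O = O + O*j)
M(71, Z) - 1*30180 = 4*(1 + 71) - 1*30180 = 4*72 - 30180 = 288 - 30180 = -29892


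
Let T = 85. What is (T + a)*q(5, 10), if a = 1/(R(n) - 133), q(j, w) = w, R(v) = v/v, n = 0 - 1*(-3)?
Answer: 56095/66 ≈ 849.92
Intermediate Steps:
n = 3 (n = 0 + 3 = 3)
R(v) = 1
a = -1/132 (a = 1/(1 - 133) = 1/(-132) = -1/132 ≈ -0.0075758)
(T + a)*q(5, 10) = (85 - 1/132)*10 = (11219/132)*10 = 56095/66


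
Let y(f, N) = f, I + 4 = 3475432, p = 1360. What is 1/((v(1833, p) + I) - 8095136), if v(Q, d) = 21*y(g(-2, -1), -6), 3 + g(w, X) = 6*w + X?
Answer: -1/4620044 ≈ -2.1645e-7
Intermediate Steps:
I = 3475428 (I = -4 + 3475432 = 3475428)
g(w, X) = -3 + X + 6*w (g(w, X) = -3 + (6*w + X) = -3 + (X + 6*w) = -3 + X + 6*w)
v(Q, d) = -336 (v(Q, d) = 21*(-3 - 1 + 6*(-2)) = 21*(-3 - 1 - 12) = 21*(-16) = -336)
1/((v(1833, p) + I) - 8095136) = 1/((-336 + 3475428) - 8095136) = 1/(3475092 - 8095136) = 1/(-4620044) = -1/4620044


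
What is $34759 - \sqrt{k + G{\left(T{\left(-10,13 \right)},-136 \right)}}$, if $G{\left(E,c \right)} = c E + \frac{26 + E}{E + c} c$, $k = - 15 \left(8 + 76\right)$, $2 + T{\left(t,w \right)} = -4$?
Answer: $34759 - \frac{2 i \sqrt{535411}}{71} \approx 34759.0 - 20.612 i$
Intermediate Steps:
$T{\left(t,w \right)} = -6$ ($T{\left(t,w \right)} = -2 - 4 = -6$)
$k = -1260$ ($k = \left(-15\right) 84 = -1260$)
$G{\left(E,c \right)} = E c + \frac{c \left(26 + E\right)}{E + c}$ ($G{\left(E,c \right)} = E c + \frac{26 + E}{E + c} c = E c + \frac{c \left(26 + E\right)}{E + c}$)
$34759 - \sqrt{k + G{\left(T{\left(-10,13 \right)},-136 \right)}} = 34759 - \sqrt{-1260 - \frac{136 \left(26 - 6 + \left(-6\right)^{2} - -816\right)}{-6 - 136}} = 34759 - \sqrt{-1260 - \frac{136 \left(26 - 6 + 36 + 816\right)}{-142}} = 34759 - \sqrt{-1260 - \left(- \frac{68}{71}\right) 872} = 34759 - \sqrt{-1260 + \frac{59296}{71}} = 34759 - \sqrt{- \frac{30164}{71}} = 34759 - \frac{2 i \sqrt{535411}}{71}$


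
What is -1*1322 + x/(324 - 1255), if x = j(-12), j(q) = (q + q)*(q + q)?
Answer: -1231358/931 ≈ -1322.6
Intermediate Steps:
j(q) = 4*q² (j(q) = (2*q)*(2*q) = 4*q²)
x = 576 (x = 4*(-12)² = 4*144 = 576)
-1*1322 + x/(324 - 1255) = -1*1322 + 576/(324 - 1255) = -1322 + 576/(-931) = -1322 + 576*(-1/931) = -1322 - 576/931 = -1231358/931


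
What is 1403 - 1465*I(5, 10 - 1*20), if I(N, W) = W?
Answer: 16053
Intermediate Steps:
1403 - 1465*I(5, 10 - 1*20) = 1403 - 1465*(10 - 1*20) = 1403 - 1465*(10 - 20) = 1403 - 1465*(-10) = 1403 + 14650 = 16053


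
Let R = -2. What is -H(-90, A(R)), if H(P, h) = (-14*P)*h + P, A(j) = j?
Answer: 2610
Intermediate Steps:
H(P, h) = P - 14*P*h (H(P, h) = -14*P*h + P = P - 14*P*h)
-H(-90, A(R)) = -(-90)*(1 - 14*(-2)) = -(-90)*(1 + 28) = -(-90)*29 = -1*(-2610) = 2610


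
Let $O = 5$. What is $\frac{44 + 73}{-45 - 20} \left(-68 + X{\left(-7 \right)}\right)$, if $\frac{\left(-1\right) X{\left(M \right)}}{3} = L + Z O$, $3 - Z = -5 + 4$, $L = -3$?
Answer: $\frac{1071}{5} \approx 214.2$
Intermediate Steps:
$Z = 4$ ($Z = 3 - \left(-5 + 4\right) = 3 - -1 = 3 + 1 = 4$)
$X{\left(M \right)} = -51$ ($X{\left(M \right)} = - 3 \left(-3 + 4 \cdot 5\right) = - 3 \left(-3 + 20\right) = \left(-3\right) 17 = -51$)
$\frac{44 + 73}{-45 - 20} \left(-68 + X{\left(-7 \right)}\right) = \frac{44 + 73}{-45 - 20} \left(-68 - 51\right) = \frac{117}{-65} \left(-119\right) = 117 \left(- \frac{1}{65}\right) \left(-119\right) = \left(- \frac{9}{5}\right) \left(-119\right) = \frac{1071}{5}$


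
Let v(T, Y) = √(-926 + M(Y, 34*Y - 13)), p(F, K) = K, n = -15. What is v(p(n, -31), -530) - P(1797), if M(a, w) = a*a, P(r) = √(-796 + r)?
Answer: √279974 - √1001 ≈ 497.49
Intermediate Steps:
M(a, w) = a²
v(T, Y) = √(-926 + Y²)
v(p(n, -31), -530) - P(1797) = √(-926 + (-530)²) - √(-796 + 1797) = √(-926 + 280900) - √1001 = √279974 - √1001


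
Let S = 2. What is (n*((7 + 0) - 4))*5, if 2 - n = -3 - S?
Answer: 105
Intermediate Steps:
n = 7 (n = 2 - (-3 - 1*2) = 2 - (-3 - 2) = 2 - 1*(-5) = 2 + 5 = 7)
(n*((7 + 0) - 4))*5 = (7*((7 + 0) - 4))*5 = (7*(7 - 4))*5 = (7*3)*5 = 21*5 = 105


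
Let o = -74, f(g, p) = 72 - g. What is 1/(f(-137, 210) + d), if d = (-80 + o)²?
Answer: 1/23925 ≈ 4.1797e-5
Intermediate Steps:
d = 23716 (d = (-80 - 74)² = (-154)² = 23716)
1/(f(-137, 210) + d) = 1/((72 - 1*(-137)) + 23716) = 1/((72 + 137) + 23716) = 1/(209 + 23716) = 1/23925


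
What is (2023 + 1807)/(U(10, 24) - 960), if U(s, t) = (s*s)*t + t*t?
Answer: 1915/1008 ≈ 1.8998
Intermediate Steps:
U(s, t) = t**2 + t*s**2 (U(s, t) = s**2*t + t**2 = t*s**2 + t**2 = t**2 + t*s**2)
(2023 + 1807)/(U(10, 24) - 960) = (2023 + 1807)/(24*(24 + 10**2) - 960) = 3830/(24*(24 + 100) - 960) = 3830/(24*124 - 960) = 3830/(2976 - 960) = 3830/2016 = 3830*(1/2016) = 1915/1008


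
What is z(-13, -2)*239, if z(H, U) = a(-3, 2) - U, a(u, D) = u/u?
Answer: 717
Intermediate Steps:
a(u, D) = 1
z(H, U) = 1 - U
z(-13, -2)*239 = (1 - 1*(-2))*239 = (1 + 2)*239 = 3*239 = 717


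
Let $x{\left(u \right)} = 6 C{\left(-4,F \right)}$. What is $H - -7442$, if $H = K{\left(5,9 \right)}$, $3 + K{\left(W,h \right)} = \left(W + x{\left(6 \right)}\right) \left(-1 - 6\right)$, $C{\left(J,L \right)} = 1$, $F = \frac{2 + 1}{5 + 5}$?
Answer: $7362$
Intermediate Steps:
$F = \frac{3}{10} \approx 0.3$
$x{\left(u \right)} = 6$ ($x{\left(u \right)} = 6 \cdot 1 = 6$)
$K{\left(W,h \right)} = -45 - 7 W$ ($K{\left(W,h \right)} = -3 + \left(W + 6\right) \left(-1 - 6\right) = -3 + \left(6 + W\right) \left(-7\right) = -3 - \left(42 + 7 W\right) = -45 - 7 W$)
$H = -80$ ($H = -45 - 35 = -80$)
$H - -7442 = -80 - -7442 = -80 + 7442 = 7362$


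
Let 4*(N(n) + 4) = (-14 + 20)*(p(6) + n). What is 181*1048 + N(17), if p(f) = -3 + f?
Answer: 189714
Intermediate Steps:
N(n) = ½ + 3*n/2 (N(n) = -4 + ((-14 + 20)*((-3 + 6) + n))/4 = -4 + (6*(3 + n))/4 = -4 + (18 + 6*n)/4 = -4 + (9/2 + 3*n/2) = ½ + 3*n/2)
181*1048 + N(17) = 181*1048 + (½ + (3/2)*17) = 189688 + (½ + 51/2) = 189688 + 26 = 189714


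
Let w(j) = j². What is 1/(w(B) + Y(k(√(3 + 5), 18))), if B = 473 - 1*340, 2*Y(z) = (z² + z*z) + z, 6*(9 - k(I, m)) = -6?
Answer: 1/17794 ≈ 5.6199e-5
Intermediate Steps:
k(I, m) = 10 (k(I, m) = 9 - ⅙*(-6) = 9 + 1 = 10)
Y(z) = z² + z/2 (Y(z) = ((z² + z*z) + z)/2 = ((z² + z²) + z)/2 = (2*z² + z)/2 = (z + 2*z²)/2 = z² + z/2)
B = 133 (B = 473 - 340 = 133)
1/(w(B) + Y(k(√(3 + 5), 18))) = 1/(133² + 10*(½ + 10)) = 1/(17689 + 10*(21/2)) = 1/(17689 + 105) = 1/17794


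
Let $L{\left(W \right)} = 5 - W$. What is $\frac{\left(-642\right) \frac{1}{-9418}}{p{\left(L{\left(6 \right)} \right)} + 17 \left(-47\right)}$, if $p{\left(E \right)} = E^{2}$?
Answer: $- \frac{107}{1252594} \approx -8.5423 \cdot 10^{-5}$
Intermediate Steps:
$\frac{\left(-642\right) \frac{1}{-9418}}{p{\left(L{\left(6 \right)} \right)} + 17 \left(-47\right)} = \frac{\left(-642\right) \frac{1}{-9418}}{\left(5 - 6\right)^{2} + 17 \left(-47\right)} = \frac{\left(-642\right) \left(- \frac{1}{9418}\right)}{\left(5 - 6\right)^{2} - 799} = \frac{321}{4709 \left(\left(-1\right)^{2} - 799\right)} = \frac{321}{4709 \left(1 - 799\right)} = \frac{321}{4709 \left(-798\right)} = \frac{321}{4709} \left(- \frac{1}{798}\right) = - \frac{107}{1252594}$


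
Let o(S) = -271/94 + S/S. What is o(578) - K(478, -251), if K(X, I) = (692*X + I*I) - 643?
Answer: -36954773/94 ≈ -3.9314e+5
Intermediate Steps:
K(X, I) = -643 + I² + 692*X (K(X, I) = (692*X + I²) - 643 = (I² + 692*X) - 643 = -643 + I² + 692*X)
o(S) = -177/94 (o(S) = -271*1/94 + 1 = -271/94 + 1 = -177/94)
o(578) - K(478, -251) = -177/94 - (-643 + (-251)² + 692*478) = -177/94 - (-643 + 63001 + 330776) = -177/94 - 1*393134 = -177/94 - 393134 = -36954773/94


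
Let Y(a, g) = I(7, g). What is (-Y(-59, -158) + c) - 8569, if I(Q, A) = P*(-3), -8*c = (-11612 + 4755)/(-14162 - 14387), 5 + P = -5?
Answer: -1963949665/228392 ≈ -8599.0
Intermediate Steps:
P = -10 (P = -5 - 5 = -10)
c = -6857/228392 (c = -(-11612 + 4755)/(8*(-14162 - 14387)) = -(-6857)/(8*(-28549)) = -(-6857)*(-1)/(8*28549) = -1/8*6857/28549 = -6857/228392 ≈ -0.030023)
I(Q, A) = 30 (I(Q, A) = -10*(-3) = 30)
Y(a, g) = 30
(-Y(-59, -158) + c) - 8569 = (-1*30 - 6857/228392) - 8569 = (-30 - 6857/228392) - 8569 = -6858617/228392 - 8569 = -1963949665/228392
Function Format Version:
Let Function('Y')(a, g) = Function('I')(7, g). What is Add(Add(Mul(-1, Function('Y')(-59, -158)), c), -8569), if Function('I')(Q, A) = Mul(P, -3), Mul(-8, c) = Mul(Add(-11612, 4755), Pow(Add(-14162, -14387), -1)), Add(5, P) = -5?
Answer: Rational(-1963949665, 228392) ≈ -8599.0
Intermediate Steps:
P = -10 (P = Add(-5, -5) = -10)
c = Rational(-6857, 228392) (c = Mul(Rational(-1, 8), Mul(Add(-11612, 4755), Pow(Add(-14162, -14387), -1))) = Mul(Rational(-1, 8), Mul(-6857, Pow(-28549, -1))) = Mul(Rational(-1, 8), Mul(-6857, Rational(-1, 28549))) = Mul(Rational(-1, 8), Rational(6857, 28549)) = Rational(-6857, 228392) ≈ -0.030023)
Function('I')(Q, A) = 30 (Function('I')(Q, A) = Mul(-10, -3) = 30)
Function('Y')(a, g) = 30
Add(Add(Mul(-1, Function('Y')(-59, -158)), c), -8569) = Add(Add(Mul(-1, 30), Rational(-6857, 228392)), -8569) = Add(Add(-30, Rational(-6857, 228392)), -8569) = Add(Rational(-6858617, 228392), -8569) = Rational(-1963949665, 228392)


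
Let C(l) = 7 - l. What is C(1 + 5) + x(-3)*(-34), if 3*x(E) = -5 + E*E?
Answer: -133/3 ≈ -44.333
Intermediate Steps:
x(E) = -5/3 + E²/3 (x(E) = (-5 + E*E)/3 = (-5 + E²)/3 = -5/3 + E²/3)
C(1 + 5) + x(-3)*(-34) = (7 - (1 + 5)) + (-5/3 + (⅓)*(-3)²)*(-34) = (7 - 1*6) + (-5/3 + (⅓)*9)*(-34) = (7 - 6) + (-5/3 + 3)*(-34) = 1 + (4/3)*(-34) = 1 - 136/3 = -133/3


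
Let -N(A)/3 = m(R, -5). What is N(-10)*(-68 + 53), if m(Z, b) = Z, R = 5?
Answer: 225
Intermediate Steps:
N(A) = -15 (N(A) = -3*5 = -15)
N(-10)*(-68 + 53) = -15*(-68 + 53) = -15*(-15) = 225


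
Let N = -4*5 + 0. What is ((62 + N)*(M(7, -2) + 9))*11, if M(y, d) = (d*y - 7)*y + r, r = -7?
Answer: -66990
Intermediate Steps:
M(y, d) = -7 + y*(-7 + d*y) (M(y, d) = (d*y - 7)*y - 7 = (-7 + d*y)*y - 7 = y*(-7 + d*y) - 7 = -7 + y*(-7 + d*y))
N = -20 (N = -20 + 0 = -20)
((62 + N)*(M(7, -2) + 9))*11 = ((62 - 20)*((-7 - 7*7 - 2*7**2) + 9))*11 = (42*((-7 - 49 - 2*49) + 9))*11 = (42*((-7 - 49 - 98) + 9))*11 = (42*(-154 + 9))*11 = (42*(-145))*11 = -6090*11 = -66990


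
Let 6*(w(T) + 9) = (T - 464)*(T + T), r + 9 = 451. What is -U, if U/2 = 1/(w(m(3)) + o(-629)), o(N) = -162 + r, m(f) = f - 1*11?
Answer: -6/4589 ≈ -0.0013075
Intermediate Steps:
r = 442 (r = -9 + 451 = 442)
m(f) = -11 + f (m(f) = f - 11 = -11 + f)
o(N) = 280 (o(N) = -162 + 442 = 280)
w(T) = -9 + T*(-464 + T)/3 (w(T) = -9 + ((T - 464)*(T + T))/6 = -9 + ((-464 + T)*(2*T))/6 = -9 + (2*T*(-464 + T))/6 = -9 + T*(-464 + T)/3)
U = 6/4589 (U = 2/((-9 - 464*(-11 + 3)/3 + (-11 + 3)**2/3) + 280) = 2/((-9 - 464/3*(-8) + (1/3)*(-8)**2) + 280) = 2/((-9 + 3712/3 + (1/3)*64) + 280) = 2/((-9 + 3712/3 + 64/3) + 280) = 2/(3749/3 + 280) = 2/(4589/3) = 2*(3/4589) = 6/4589 ≈ 0.0013075)
-U = -1*6/4589 = -6/4589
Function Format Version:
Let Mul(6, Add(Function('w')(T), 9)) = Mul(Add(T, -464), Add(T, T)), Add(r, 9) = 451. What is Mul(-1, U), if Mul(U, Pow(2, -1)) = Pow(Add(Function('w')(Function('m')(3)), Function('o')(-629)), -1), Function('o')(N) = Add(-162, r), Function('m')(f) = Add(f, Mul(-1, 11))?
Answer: Rational(-6, 4589) ≈ -0.0013075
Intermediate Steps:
r = 442 (r = Add(-9, 451) = 442)
Function('m')(f) = Add(-11, f) (Function('m')(f) = Add(f, -11) = Add(-11, f))
Function('o')(N) = 280 (Function('o')(N) = Add(-162, 442) = 280)
Function('w')(T) = Add(-9, Mul(Rational(1, 3), T, Add(-464, T))) (Function('w')(T) = Add(-9, Mul(Rational(1, 6), Mul(Add(T, -464), Add(T, T)))) = Add(-9, Mul(Rational(1, 6), Mul(Add(-464, T), Mul(2, T)))) = Add(-9, Mul(Rational(1, 6), Mul(2, T, Add(-464, T)))) = Add(-9, Mul(Rational(1, 3), T, Add(-464, T))))
U = Rational(6, 4589) (U = Mul(2, Pow(Add(Add(-9, Mul(Rational(-464, 3), Add(-11, 3)), Mul(Rational(1, 3), Pow(Add(-11, 3), 2))), 280), -1)) = Mul(2, Pow(Add(Add(-9, Mul(Rational(-464, 3), -8), Mul(Rational(1, 3), Pow(-8, 2))), 280), -1)) = Mul(2, Pow(Add(Add(-9, Rational(3712, 3), Mul(Rational(1, 3), 64)), 280), -1)) = Mul(2, Pow(Add(Add(-9, Rational(3712, 3), Rational(64, 3)), 280), -1)) = Mul(2, Pow(Add(Rational(3749, 3), 280), -1)) = Mul(2, Pow(Rational(4589, 3), -1)) = Mul(2, Rational(3, 4589)) = Rational(6, 4589) ≈ 0.0013075)
Mul(-1, U) = Mul(-1, Rational(6, 4589)) = Rational(-6, 4589)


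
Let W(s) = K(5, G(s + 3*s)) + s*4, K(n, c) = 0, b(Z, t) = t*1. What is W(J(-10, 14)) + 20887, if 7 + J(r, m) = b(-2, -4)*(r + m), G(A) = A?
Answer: 20795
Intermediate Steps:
b(Z, t) = t
J(r, m) = -7 - 4*m - 4*r (J(r, m) = -7 - 4*(r + m) = -7 - 4*(m + r) = -7 + (-4*m - 4*r) = -7 - 4*m - 4*r)
W(s) = 4*s (W(s) = 0 + s*4 = 0 + 4*s = 4*s)
W(J(-10, 14)) + 20887 = 4*(-7 - 4*14 - 4*(-10)) + 20887 = 4*(-7 - 56 + 40) + 20887 = 4*(-23) + 20887 = -92 + 20887 = 20795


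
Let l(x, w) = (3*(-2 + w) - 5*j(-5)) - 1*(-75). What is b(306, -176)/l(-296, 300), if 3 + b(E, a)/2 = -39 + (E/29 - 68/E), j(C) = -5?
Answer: -8266/129717 ≈ -0.063723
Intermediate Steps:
b(E, a) = -84 - 136/E + 2*E/29 (b(E, a) = -6 + 2*(-39 + (E/29 - 68/E)) = -6 + 2*(-39 + (-68/E + E/29)) = -6 + 2*(-39 - 68/E + E/29) = -6 + (-78 - 136/E + 2*E/29) = -84 - 136/E + 2*E/29)
l(x, w) = 94 + 3*w (l(x, w) = (3*(-2 + w) - 5*(-5)) - 1*(-75) = ((-6 + 3*w) + 25) + 75 = (19 + 3*w) + 75 = 94 + 3*w)
b(306, -176)/l(-296, 300) = (-84 - 136/306 + (2/29)*306)/(94 + 3*300) = (-84 - 136*1/306 + 612/29)/(94 + 900) = (-84 - 4/9 + 612/29)/994 = -16532/261*1/994 = -8266/129717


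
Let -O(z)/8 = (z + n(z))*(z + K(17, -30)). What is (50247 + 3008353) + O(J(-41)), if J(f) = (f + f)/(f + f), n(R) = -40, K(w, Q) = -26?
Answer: 3050800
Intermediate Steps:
J(f) = 1 (J(f) = (2*f)/((2*f)) = (2*f)*(1/(2*f)) = 1)
O(z) = -8*(-40 + z)*(-26 + z) (O(z) = -8*(z - 40)*(z - 26) = -8*(-40 + z)*(-26 + z))
(50247 + 3008353) + O(J(-41)) = (50247 + 3008353) + (-8320 - 8*1**2 + 528*1) = 3058600 + (-8320 - 8*1 + 528) = 3058600 + (-8320 - 8 + 528) = 3058600 - 7800 = 3050800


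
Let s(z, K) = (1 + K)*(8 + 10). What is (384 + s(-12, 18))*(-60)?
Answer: -43560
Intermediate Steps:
s(z, K) = 18 + 18*K (s(z, K) = (1 + K)*18 = 18 + 18*K)
(384 + s(-12, 18))*(-60) = (384 + (18 + 18*18))*(-60) = (384 + (18 + 324))*(-60) = (384 + 342)*(-60) = 726*(-60) = -43560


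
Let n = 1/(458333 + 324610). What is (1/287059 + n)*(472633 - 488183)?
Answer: -16638531100/224750834637 ≈ -0.074031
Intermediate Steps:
n = 1/782943 ≈ 1.2772e-6
(1/287059 + n)*(472633 - 488183) = (1/287059 + 1/782943)*(472633 - 488183) = (1/287059 + 1/782943)*(-15550) = (1070002/224750834637)*(-15550) = -16638531100/224750834637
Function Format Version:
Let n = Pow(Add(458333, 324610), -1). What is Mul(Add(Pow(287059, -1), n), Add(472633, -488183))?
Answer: Rational(-16638531100, 224750834637) ≈ -0.074031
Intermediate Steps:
n = Rational(1, 782943) (n = Pow(782943, -1) = Rational(1, 782943) ≈ 1.2772e-6)
Mul(Add(Pow(287059, -1), n), Add(472633, -488183)) = Mul(Add(Pow(287059, -1), Rational(1, 782943)), Add(472633, -488183)) = Mul(Add(Rational(1, 287059), Rational(1, 782943)), -15550) = Mul(Rational(1070002, 224750834637), -15550) = Rational(-16638531100, 224750834637)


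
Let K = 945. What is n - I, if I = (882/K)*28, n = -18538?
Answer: -278462/15 ≈ -18564.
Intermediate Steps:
I = 392/15 (I = (882/945)*28 = (882*(1/945))*28 = (14/15)*28 = 392/15 ≈ 26.133)
n - I = -18538 - 1*392/15 = -18538 - 392/15 = -278462/15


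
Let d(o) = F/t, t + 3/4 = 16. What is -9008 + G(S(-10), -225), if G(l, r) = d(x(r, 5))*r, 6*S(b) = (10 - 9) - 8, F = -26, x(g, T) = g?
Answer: -526088/61 ≈ -8624.4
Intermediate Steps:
t = 61/4 (t = -¾ + 16 = 61/4 ≈ 15.250)
S(b) = -7/6 (S(b) = ((10 - 9) - 8)/6 = (1 - 8)/6 = (⅙)*(-7) = -7/6)
d(o) = -104/61 (d(o) = -26/61/4 = -26*4/61 = -104/61)
G(l, r) = -104*r/61
-9008 + G(S(-10), -225) = -9008 - 104/61*(-225) = -9008 + 23400/61 = -526088/61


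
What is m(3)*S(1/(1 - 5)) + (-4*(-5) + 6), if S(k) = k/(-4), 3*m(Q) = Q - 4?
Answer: 1247/48 ≈ 25.979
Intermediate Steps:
m(Q) = -4/3 + Q/3 (m(Q) = (Q - 4)/3 = (-4 + Q)/3 = -4/3 + Q/3)
S(k) = -k/4 (S(k) = k*(-1/4) = -k/4)
m(3)*S(1/(1 - 5)) + (-4*(-5) + 6) = (-4/3 + (1/3)*3)*(-1/(4*(1 - 5))) + (-4*(-5) + 6) = (-4/3 + 1)*(-1/4/(-4)) + (20 + 6) = -(-1)*(-1)/(12*4) + 26 = -1/3*1/16 + 26 = -1/48 + 26 = 1247/48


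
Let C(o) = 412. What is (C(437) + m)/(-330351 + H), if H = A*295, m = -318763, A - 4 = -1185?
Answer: 318351/678746 ≈ 0.46903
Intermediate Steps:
A = -1181 (A = 4 - 1185 = -1181)
H = -348395 (H = -1181*295 = -348395)
(C(437) + m)/(-330351 + H) = (412 - 318763)/(-330351 - 348395) = -318351/(-678746) = -318351*(-1/678746) = 318351/678746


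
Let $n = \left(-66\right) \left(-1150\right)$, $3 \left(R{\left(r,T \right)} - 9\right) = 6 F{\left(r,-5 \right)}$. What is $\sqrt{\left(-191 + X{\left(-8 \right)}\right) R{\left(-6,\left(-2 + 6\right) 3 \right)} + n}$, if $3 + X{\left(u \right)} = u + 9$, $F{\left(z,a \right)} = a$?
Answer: $\sqrt{76093} \approx 275.85$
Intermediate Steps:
$X{\left(u \right)} = 6 + u$ ($X{\left(u \right)} = -3 + \left(u + 9\right) = -3 + \left(9 + u\right) = 6 + u$)
$R{\left(r,T \right)} = -1$ ($R{\left(r,T \right)} = 9 + \frac{6 \left(-5\right)}{3} = 9 + \frac{1}{3} \left(-30\right) = 9 - 10 = -1$)
$n = 75900$
$\sqrt{\left(-191 + X{\left(-8 \right)}\right) R{\left(-6,\left(-2 + 6\right) 3 \right)} + n} = \sqrt{\left(-191 + \left(6 - 8\right)\right) \left(-1\right) + 75900} = \sqrt{\left(-191 - 2\right) \left(-1\right) + 75900} = \sqrt{\left(-193\right) \left(-1\right) + 75900} = \sqrt{193 + 75900} = \sqrt{76093}$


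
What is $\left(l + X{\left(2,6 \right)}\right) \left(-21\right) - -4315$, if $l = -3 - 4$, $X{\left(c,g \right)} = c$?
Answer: $4420$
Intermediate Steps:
$l = -7$ ($l = -3 - 4 = -7$)
$\left(l + X{\left(2,6 \right)}\right) \left(-21\right) - -4315 = \left(-7 + 2\right) \left(-21\right) - -4315 = \left(-5\right) \left(-21\right) + 4315 = 105 + 4315 = 4420$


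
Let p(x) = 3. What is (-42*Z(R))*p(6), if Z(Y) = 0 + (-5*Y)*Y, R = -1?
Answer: 630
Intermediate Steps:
Z(Y) = -5*Y**2 (Z(Y) = 0 - 5*Y**2 = -5*Y**2)
(-42*Z(R))*p(6) = -(-210)*(-1)**2*3 = -(-210)*3 = -42*(-5)*3 = 210*3 = 630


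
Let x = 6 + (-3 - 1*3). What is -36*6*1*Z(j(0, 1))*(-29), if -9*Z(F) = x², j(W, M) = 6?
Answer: 0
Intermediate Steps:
x = 0 (x = 6 + (-3 - 3) = 6 - 6 = 0)
Z(F) = 0 (Z(F) = -⅑*0² = -⅑*0 = 0)
-36*6*1*Z(j(0, 1))*(-29) = -36*6*1*0*(-29) = -216*0*(-29) = -36*0*(-29) = 0*(-29) = 0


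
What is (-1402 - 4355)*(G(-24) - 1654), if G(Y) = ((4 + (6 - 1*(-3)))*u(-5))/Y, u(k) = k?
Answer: 76051889/8 ≈ 9.5065e+6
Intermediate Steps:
G(Y) = -65/Y (G(Y) = ((4 + (6 - 1*(-3)))*(-5))/Y = ((4 + (6 + 3))*(-5))/Y = ((4 + 9)*(-5))/Y = (13*(-5))/Y = -65/Y)
(-1402 - 4355)*(G(-24) - 1654) = (-1402 - 4355)*(-65/(-24) - 1654) = -5757*(-65*(-1/24) - 1654) = -5757*(65/24 - 1654) = -5757*(-39631/24) = 76051889/8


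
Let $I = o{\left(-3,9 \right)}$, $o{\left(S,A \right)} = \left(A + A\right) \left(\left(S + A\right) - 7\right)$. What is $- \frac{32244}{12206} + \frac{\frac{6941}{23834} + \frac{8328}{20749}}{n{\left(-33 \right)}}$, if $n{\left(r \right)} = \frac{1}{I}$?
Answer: $- \frac{1341139794369}{88768434047} \approx -15.108$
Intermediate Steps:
$o{\left(S,A \right)} = 2 A \left(-7 + A + S\right)$ ($o{\left(S,A \right)} = 2 A \left(\left(A + S\right) - 7\right) = 2 A \left(-7 + A + S\right)$)
$I = -18$ ($I = 2 \cdot 9 \left(-7 + 9 - 3\right) = 2 \cdot 9 \left(-1\right) = -18$)
$n{\left(r \right)} = - \frac{1}{18}$ ($n{\left(r \right)} = \frac{1}{-18} = - \frac{1}{18}$)
$- \frac{32244}{12206} + \frac{\frac{6941}{23834} + \frac{8328}{20749}}{n{\left(-33 \right)}} = - \frac{32244}{12206} + \frac{\frac{6941}{23834} + \frac{8328}{20749}}{- \frac{1}{18}} = \left(-32244\right) \frac{1}{12206} + \left(6941 \cdot \frac{1}{23834} + 8328 \cdot \frac{1}{20749}\right) \left(-18\right) = - \frac{16122}{6103} + \left(\frac{6941}{23834} + \frac{8328}{20749}\right) \left(-18\right) = - \frac{16122}{6103} + \frac{342508361}{494531666} \left(-18\right) = - \frac{16122}{6103} - \frac{3082575249}{247265833} = - \frac{1341139794369}{88768434047}$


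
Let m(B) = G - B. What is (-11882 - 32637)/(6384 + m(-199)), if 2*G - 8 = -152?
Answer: -44519/6511 ≈ -6.8375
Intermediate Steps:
G = -72 (G = 4 + (1/2)*(-152) = 4 - 76 = -72)
m(B) = -72 - B
(-11882 - 32637)/(6384 + m(-199)) = (-11882 - 32637)/(6384 + (-72 - 1*(-199))) = -44519/(6384 + (-72 + 199)) = -44519/(6384 + 127) = -44519/6511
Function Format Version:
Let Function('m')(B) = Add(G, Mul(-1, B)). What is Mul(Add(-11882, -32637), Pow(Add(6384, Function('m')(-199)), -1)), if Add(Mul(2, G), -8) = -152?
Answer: Rational(-44519, 6511) ≈ -6.8375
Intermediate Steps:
G = -72 (G = Add(4, Mul(Rational(1, 2), -152)) = Add(4, -76) = -72)
Function('m')(B) = Add(-72, Mul(-1, B))
Mul(Add(-11882, -32637), Pow(Add(6384, Function('m')(-199)), -1)) = Mul(Add(-11882, -32637), Pow(Add(6384, Add(-72, Mul(-1, -199))), -1)) = Mul(-44519, Pow(Add(6384, Add(-72, 199)), -1)) = Mul(-44519, Pow(Add(6384, 127), -1)) = Mul(-44519, Pow(6511, -1)) = Mul(-44519, Rational(1, 6511)) = Rational(-44519, 6511)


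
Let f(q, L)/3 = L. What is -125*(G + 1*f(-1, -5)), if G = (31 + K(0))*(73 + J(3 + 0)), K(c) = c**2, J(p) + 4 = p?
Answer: -277125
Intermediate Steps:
J(p) = -4 + p
G = 2232 (G = (31 + 0**2)*(73 + (-4 + (3 + 0))) = (31 + 0)*(73 + (-4 + 3)) = 31*(73 - 1) = 31*72 = 2232)
f(q, L) = 3*L
-125*(G + 1*f(-1, -5)) = -125*(2232 + 1*(3*(-5))) = -125*(2232 + 1*(-15)) = -125*(2232 - 15) = -125*2217 = -277125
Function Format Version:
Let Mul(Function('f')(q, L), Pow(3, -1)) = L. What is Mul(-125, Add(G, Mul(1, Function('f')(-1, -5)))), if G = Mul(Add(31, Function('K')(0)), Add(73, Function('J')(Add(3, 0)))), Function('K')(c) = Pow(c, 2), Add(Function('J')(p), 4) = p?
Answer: -277125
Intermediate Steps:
Function('J')(p) = Add(-4, p)
G = 2232 (G = Mul(Add(31, Pow(0, 2)), Add(73, Add(-4, Add(3, 0)))) = Mul(Add(31, 0), Add(73, Add(-4, 3))) = Mul(31, Add(73, -1)) = Mul(31, 72) = 2232)
Function('f')(q, L) = Mul(3, L)
Mul(-125, Add(G, Mul(1, Function('f')(-1, -5)))) = Mul(-125, Add(2232, Mul(1, Mul(3, -5)))) = Mul(-125, Add(2232, Mul(1, -15))) = Mul(-125, Add(2232, -15)) = Mul(-125, 2217) = -277125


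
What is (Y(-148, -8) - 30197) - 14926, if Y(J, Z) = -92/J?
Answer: -1669528/37 ≈ -45122.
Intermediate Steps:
(Y(-148, -8) - 30197) - 14926 = (-92/(-148) - 30197) - 14926 = (-92*(-1/148) - 30197) - 14926 = (23/37 - 30197) - 14926 = -1117266/37 - 14926 = -1669528/37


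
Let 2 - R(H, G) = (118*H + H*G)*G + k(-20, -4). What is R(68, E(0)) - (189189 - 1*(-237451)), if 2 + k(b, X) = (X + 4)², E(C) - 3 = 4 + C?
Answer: -486136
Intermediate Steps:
E(C) = 7 + C (E(C) = 3 + (4 + C) = 7 + C)
k(b, X) = -2 + (4 + X)² (k(b, X) = -2 + (X + 4)² = -2 + (4 + X)²)
R(H, G) = 4 - G*(118*H + G*H) (R(H, G) = 2 - ((118*H + H*G)*G + (-2 + (4 - 4)²)) = 2 - ((118*H + G*H)*G + (-2 + 0²)) = 2 - (G*(118*H + G*H) + (-2 + 0)) = 2 - (G*(118*H + G*H) - 2) = 2 - (-2 + G*(118*H + G*H)) = 2 + (2 - G*(118*H + G*H)) = 4 - G*(118*H + G*H))
R(68, E(0)) - (189189 - 1*(-237451)) = (4 - 1*68*(7 + 0)² - 118*(7 + 0)*68) - (189189 - 1*(-237451)) = (4 - 1*68*7² - 118*7*68) - (189189 + 237451) = (4 - 1*68*49 - 56168) - 1*426640 = (4 - 3332 - 56168) - 426640 = -59496 - 426640 = -486136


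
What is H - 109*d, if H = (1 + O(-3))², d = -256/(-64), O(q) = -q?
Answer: -420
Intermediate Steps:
d = 4 (d = -256*(-1/64) = 4)
H = 16 (H = (1 - 1*(-3))² = (1 + 3)² = 4² = 16)
H - 109*d = 16 - 109*4 = 16 - 436 = -420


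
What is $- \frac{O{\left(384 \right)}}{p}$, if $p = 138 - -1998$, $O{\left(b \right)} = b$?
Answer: $- \frac{16}{89} \approx -0.17978$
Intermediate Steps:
$p = 2136$ ($p = 138 + 1998 = 2136$)
$- \frac{O{\left(384 \right)}}{p} = - \frac{384}{2136} = \left(-1\right) \frac{16}{89} = - \frac{16}{89}$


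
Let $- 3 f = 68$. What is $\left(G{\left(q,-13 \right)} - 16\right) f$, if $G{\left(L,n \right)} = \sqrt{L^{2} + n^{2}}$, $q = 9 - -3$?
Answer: $\frac{1088}{3} - \frac{68 \sqrt{313}}{3} \approx -38.348$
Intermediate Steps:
$f = - \frac{68}{3}$ ($f = \left(- \frac{1}{3}\right) 68 = - \frac{68}{3} \approx -22.667$)
$q = 12$ ($q = 9 + 3 = 12$)
$\left(G{\left(q,-13 \right)} - 16\right) f = \left(\sqrt{12^{2} + \left(-13\right)^{2}} - 16\right) \left(- \frac{68}{3}\right) = \left(\sqrt{144 + 169} - 16\right) \left(- \frac{68}{3}\right) = \left(\sqrt{313} - 16\right) \left(- \frac{68}{3}\right) = \left(-16 + \sqrt{313}\right) \left(- \frac{68}{3}\right) = \frac{1088}{3} - \frac{68 \sqrt{313}}{3}$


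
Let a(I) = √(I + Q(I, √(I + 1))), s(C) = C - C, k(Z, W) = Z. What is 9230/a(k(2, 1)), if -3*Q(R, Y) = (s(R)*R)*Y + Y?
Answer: 9230*√3/√(6 - √3) ≈ 7738.4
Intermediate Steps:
s(C) = 0
Q(R, Y) = -Y/3 (Q(R, Y) = -((0*R)*Y + Y)/3 = -(0*Y + Y)/3 = -(0 + Y)/3 = -Y/3)
a(I) = √(I - √(1 + I)/3) (a(I) = √(I - √(I + 1)/3) = √(I - √(1 + I)/3))
9230/a(k(2, 1)) = 9230/((√(-3*√(1 + 2) + 9*2)/3)) = 9230/((√(-3*√3 + 18)/3)) = 9230/((√(18 - 3*√3)/3)) = 9230*(3/√(18 - 3*√3)) = 27690/√(18 - 3*√3)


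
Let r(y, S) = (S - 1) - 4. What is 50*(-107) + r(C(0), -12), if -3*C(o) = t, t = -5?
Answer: -5367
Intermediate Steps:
C(o) = 5/3 (C(o) = -1/3*(-5) = 5/3)
r(y, S) = -5 + S (r(y, S) = (-1 + S) - 4 = -5 + S)
50*(-107) + r(C(0), -12) = 50*(-107) + (-5 - 12) = -5350 - 17 = -5367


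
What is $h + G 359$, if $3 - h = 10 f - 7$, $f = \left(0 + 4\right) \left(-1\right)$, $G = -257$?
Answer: $-92213$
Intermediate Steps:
$f = -4$ ($f = 4 \left(-1\right) = -4$)
$h = 50$ ($h = 3 - \left(10 \left(-4\right) - 7\right) = 3 - \left(-40 - 7\right) = 3 - -47 = 3 + 47 = 50$)
$h + G 359 = 50 - 92263 = -92213$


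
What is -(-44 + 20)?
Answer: 24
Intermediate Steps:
-(-44 + 20) = -1*(-24) = 24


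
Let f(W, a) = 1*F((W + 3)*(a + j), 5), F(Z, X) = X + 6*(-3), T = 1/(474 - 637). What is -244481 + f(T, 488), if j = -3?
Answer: -244494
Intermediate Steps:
T = -1/163 (T = 1/(-163) = -1/163 ≈ -0.0061350)
F(Z, X) = -18 + X (F(Z, X) = X - 18 = -18 + X)
f(W, a) = -13 (f(W, a) = 1*(-18 + 5) = 1*(-13) = -13)
-244481 + f(T, 488) = -244481 - 13 = -244494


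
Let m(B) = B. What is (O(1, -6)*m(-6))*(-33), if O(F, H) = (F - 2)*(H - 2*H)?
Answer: -1188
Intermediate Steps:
O(F, H) = -H*(-2 + F) (O(F, H) = (-2 + F)*(-H) = -H*(-2 + F))
(O(1, -6)*m(-6))*(-33) = (-6*(2 - 1*1)*(-6))*(-33) = (-6*(2 - 1)*(-6))*(-33) = (-6*1*(-6))*(-33) = -6*(-6)*(-33) = 36*(-33) = -1188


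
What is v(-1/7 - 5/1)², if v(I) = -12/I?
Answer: 49/9 ≈ 5.4444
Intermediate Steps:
v(-1/7 - 5/1)² = (-12/(-1/7 - 5/1))² = (-12/(-1*⅐ - 5*1))² = (-12/(-⅐ - 5))² = (-12/(-36/7))² = (-12*(-7/36))² = (7/3)² = 49/9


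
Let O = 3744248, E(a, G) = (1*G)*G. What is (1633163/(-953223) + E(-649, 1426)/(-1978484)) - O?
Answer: -1765354741326235294/471484113483 ≈ -3.7443e+6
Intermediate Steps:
E(a, G) = G² (E(a, G) = G*G = G²)
(1633163/(-953223) + E(-649, 1426)/(-1978484)) - O = (1633163/(-953223) + 1426²/(-1978484)) - 1*3744248 = (1633163*(-1/953223) + 2033476*(-1/1978484)) - 3744248 = (-1633163/953223 - 508369/494621) - 3744248 = -1292385739510/471484113483 - 3744248 = -1765354741326235294/471484113483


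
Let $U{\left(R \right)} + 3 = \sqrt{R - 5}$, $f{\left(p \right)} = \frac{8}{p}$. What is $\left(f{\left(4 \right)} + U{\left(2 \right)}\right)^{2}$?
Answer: $\left(-1 + i \sqrt{3}\right)^{2} \approx -2.0 - 3.4641 i$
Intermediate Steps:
$U{\left(R \right)} = -3 + \sqrt{-5 + R}$ ($U{\left(R \right)} = -3 + \sqrt{R - 5} = -3 + \sqrt{-5 + R}$)
$\left(f{\left(4 \right)} + U{\left(2 \right)}\right)^{2} = \left(\frac{8}{4} - \left(3 - \sqrt{-5 + 2}\right)\right)^{2} = \left(8 \cdot \frac{1}{4} - \left(3 - \sqrt{-3}\right)\right)^{2} = \left(2 - \left(3 - i \sqrt{3}\right)\right)^{2} = \left(-1 + i \sqrt{3}\right)^{2}$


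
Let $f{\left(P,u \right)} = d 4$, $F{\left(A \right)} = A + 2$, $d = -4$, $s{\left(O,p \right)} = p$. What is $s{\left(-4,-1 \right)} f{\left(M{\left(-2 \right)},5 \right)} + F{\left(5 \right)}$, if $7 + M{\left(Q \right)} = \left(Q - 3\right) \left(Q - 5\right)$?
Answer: $23$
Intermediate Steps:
$M{\left(Q \right)} = -7 + \left(-5 + Q\right) \left(-3 + Q\right)$ ($M{\left(Q \right)} = -7 + \left(Q - 3\right) \left(Q - 5\right) = -7 + \left(-3 + Q\right) \left(-5 + Q\right) = -7 + \left(-5 + Q\right) \left(-3 + Q\right)$)
$F{\left(A \right)} = 2 + A$
$f{\left(P,u \right)} = -16$ ($f{\left(P,u \right)} = \left(-4\right) 4 = -16$)
$s{\left(-4,-1 \right)} f{\left(M{\left(-2 \right)},5 \right)} + F{\left(5 \right)} = \left(-1\right) \left(-16\right) + \left(2 + 5\right) = 16 + 7 = 23$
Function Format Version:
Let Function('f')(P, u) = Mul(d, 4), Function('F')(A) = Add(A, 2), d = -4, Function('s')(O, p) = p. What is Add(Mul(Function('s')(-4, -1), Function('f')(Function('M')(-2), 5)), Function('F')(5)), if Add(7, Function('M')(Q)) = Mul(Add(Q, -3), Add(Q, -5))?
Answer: 23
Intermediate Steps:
Function('M')(Q) = Add(-7, Mul(Add(-5, Q), Add(-3, Q))) (Function('M')(Q) = Add(-7, Mul(Add(Q, -3), Add(Q, -5))) = Add(-7, Mul(Add(-3, Q), Add(-5, Q))) = Add(-7, Mul(Add(-5, Q), Add(-3, Q))))
Function('F')(A) = Add(2, A)
Function('f')(P, u) = -16 (Function('f')(P, u) = Mul(-4, 4) = -16)
Add(Mul(Function('s')(-4, -1), Function('f')(Function('M')(-2), 5)), Function('F')(5)) = Add(Mul(-1, -16), Add(2, 5)) = Add(16, 7) = 23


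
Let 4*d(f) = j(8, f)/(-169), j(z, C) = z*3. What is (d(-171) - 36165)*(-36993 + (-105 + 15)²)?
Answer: 176590866663/169 ≈ 1.0449e+9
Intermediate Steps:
j(z, C) = 3*z
d(f) = -6/169 (d(f) = ((3*8)/(-169))/4 = (24*(-1/169))/4 = (¼)*(-24/169) = -6/169)
(d(-171) - 36165)*(-36993 + (-105 + 15)²) = (-6/169 - 36165)*(-36993 + (-105 + 15)²) = -6111891*(-36993 + (-90)²)/169 = -6111891*(-36993 + 8100)/169 = -6111891/169*(-28893) = 176590866663/169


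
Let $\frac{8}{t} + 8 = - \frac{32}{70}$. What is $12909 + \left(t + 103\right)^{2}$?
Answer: $\frac{31930597}{1369} \approx 23324.0$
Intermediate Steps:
$t = - \frac{35}{37}$ ($t = \frac{8}{-8 - \frac{32}{70}} = \frac{8}{-8 - \frac{16}{35}} = \frac{8}{- \frac{296}{35}} = 8 \left(- \frac{35}{296}\right) = - \frac{35}{37} \approx -0.94595$)
$12909 + \left(t + 103\right)^{2} = 12909 + \left(- \frac{35}{37} + 103\right)^{2} = 12909 + \left(\frac{3776}{37}\right)^{2} = 12909 + \frac{14258176}{1369} = \frac{31930597}{1369}$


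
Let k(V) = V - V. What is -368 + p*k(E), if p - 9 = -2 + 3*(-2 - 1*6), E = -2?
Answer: -368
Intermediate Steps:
k(V) = 0
p = -17 (p = 9 + (-2 + 3*(-2 - 1*6)) = 9 + (-2 + 3*(-2 - 6)) = 9 + (-2 + 3*(-8)) = 9 + (-2 - 24) = 9 - 26 = -17)
-368 + p*k(E) = -368 - 17*0 = -368 + 0 = -368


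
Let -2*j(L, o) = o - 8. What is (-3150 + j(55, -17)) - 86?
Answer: -6447/2 ≈ -3223.5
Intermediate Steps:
j(L, o) = 4 - o/2 (j(L, o) = -(o - 8)/2 = -(-8 + o)/2 = 4 - o/2)
(-3150 + j(55, -17)) - 86 = (-3150 + (4 - ½*(-17))) - 86 = (-3150 + (4 + 17/2)) - 86 = (-3150 + 25/2) - 86 = -6275/2 - 86 = -6447/2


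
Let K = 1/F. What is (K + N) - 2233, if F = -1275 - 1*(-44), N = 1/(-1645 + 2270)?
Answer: -1718013769/769375 ≈ -2233.0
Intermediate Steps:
N = 1/625 ≈ 0.0016000
F = -1231 (F = -1275 + 44 = -1231)
K = -1/1231 (K = 1/(-1231) = -1/1231 ≈ -0.00081235)
(K + N) - 2233 = (-1/1231 + 1/625) - 2233 = 606/769375 - 2233 = -1718013769/769375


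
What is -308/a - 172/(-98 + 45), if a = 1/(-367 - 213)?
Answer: 9468092/53 ≈ 1.7864e+5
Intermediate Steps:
a = -1/580 (a = 1/(-580) = -1/580 ≈ -0.0017241)
-308/a - 172/(-98 + 45) = -308/(-1/580) - 172/(-98 + 45) = -308*(-580) - 172/(-53) = 178640 - 172*(-1/53) = 178640 + 172/53 = 9468092/53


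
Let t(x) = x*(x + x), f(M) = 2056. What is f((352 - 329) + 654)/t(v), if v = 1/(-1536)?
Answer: 2425356288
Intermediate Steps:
v = -1/1536 ≈ -0.00065104
t(x) = 2*x² (t(x) = x*(2*x) = 2*x²)
f((352 - 329) + 654)/t(v) = 2056/((2*(-1/1536)²)) = 2056/((2*(1/2359296))) = 2056/(1/1179648) = 2056*1179648 = 2425356288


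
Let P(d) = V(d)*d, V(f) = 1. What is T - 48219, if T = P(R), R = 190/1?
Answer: -48029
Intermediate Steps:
R = 190 (R = 190*1 = 190)
P(d) = d (P(d) = 1*d = d)
T = 190
T - 48219 = 190 - 48219 = -48029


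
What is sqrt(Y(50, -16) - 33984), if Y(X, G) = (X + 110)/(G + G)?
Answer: I*sqrt(33989) ≈ 184.36*I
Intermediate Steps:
Y(X, G) = (110 + X)/(2*G) (Y(X, G) = (110 + X)/((2*G)) = (110 + X)*(1/(2*G)) = (110 + X)/(2*G))
sqrt(Y(50, -16) - 33984) = sqrt((1/2)*(110 + 50)/(-16) - 33984) = sqrt((1/2)*(-1/16)*160 - 33984) = sqrt(-5 - 33984) = sqrt(-33989) = I*sqrt(33989)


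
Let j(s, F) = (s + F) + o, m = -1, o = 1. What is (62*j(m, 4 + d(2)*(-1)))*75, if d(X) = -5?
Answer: 41850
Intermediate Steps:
j(s, F) = 1 + F + s (j(s, F) = (s + F) + 1 = (F + s) + 1 = 1 + F + s)
(62*j(m, 4 + d(2)*(-1)))*75 = (62*(1 + (4 - 5*(-1)) - 1))*75 = (62*(1 + (4 + 5) - 1))*75 = (62*(1 + 9 - 1))*75 = (62*9)*75 = 558*75 = 41850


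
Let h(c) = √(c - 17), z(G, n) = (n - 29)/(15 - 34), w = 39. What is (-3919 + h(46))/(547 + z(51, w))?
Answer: -74461/10383 + 19*√29/10383 ≈ -7.1616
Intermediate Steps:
z(G, n) = 29/19 - n/19 (z(G, n) = (-29 + n)/(-19) = (-29 + n)*(-1/19) = 29/19 - n/19)
h(c) = √(-17 + c)
(-3919 + h(46))/(547 + z(51, w)) = (-3919 + √(-17 + 46))/(547 + (29/19 - 1/19*39)) = (-3919 + √29)/(547 + (29/19 - 39/19)) = (-3919 + √29)/(547 - 10/19) = (-3919 + √29)/(10383/19) = (-3919 + √29)*(19/10383) = -74461/10383 + 19*√29/10383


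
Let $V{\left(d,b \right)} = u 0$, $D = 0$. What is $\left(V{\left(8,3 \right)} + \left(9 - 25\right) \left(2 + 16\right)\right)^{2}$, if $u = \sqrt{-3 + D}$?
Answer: $82944$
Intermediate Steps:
$u = i \sqrt{3}$ ($u = \sqrt{-3 + 0} = \sqrt{-3} = i \sqrt{3} \approx 1.732 i$)
$V{\left(d,b \right)} = 0$ ($V{\left(d,b \right)} = i \sqrt{3} \cdot 0 = 0$)
$\left(V{\left(8,3 \right)} + \left(9 - 25\right) \left(2 + 16\right)\right)^{2} = \left(0 + \left(9 - 25\right) \left(2 + 16\right)\right)^{2} = \left(0 - 288\right)^{2} = \left(-288\right)^{2} = 82944$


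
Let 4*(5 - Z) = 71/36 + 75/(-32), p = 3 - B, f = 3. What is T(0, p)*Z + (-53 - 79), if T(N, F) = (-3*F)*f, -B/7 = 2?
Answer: -116635/128 ≈ -911.21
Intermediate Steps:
B = -14 (B = -7*2 = -14)
p = 17 (p = 3 - 1*(-14) = 3 + 14 = 17)
T(N, F) = -9*F (T(N, F) = -3*F*3 = -9*F)
Z = 5867/1152 (Z = 5 - (71/36 + 75/(-32))/4 = 5 - (71*(1/36) + 75*(-1/32))/4 = 5 - (71/36 - 75/32)/4 = 5 - 1/4*(-107/288) = 5 + 107/1152 = 5867/1152 ≈ 5.0929)
T(0, p)*Z + (-53 - 79) = -9*17*(5867/1152) + (-53 - 79) = -153*5867/1152 - 132 = -99739/128 - 132 = -116635/128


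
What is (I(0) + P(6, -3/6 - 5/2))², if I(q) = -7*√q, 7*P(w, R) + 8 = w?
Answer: 4/49 ≈ 0.081633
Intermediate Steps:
P(w, R) = -8/7 + w/7
(I(0) + P(6, -3/6 - 5/2))² = (-7*√0 + (-8/7 + (⅐)*6))² = (-7*0 + (-8/7 + 6/7))² = (0 - 2/7)² = (-2/7)² = 4/49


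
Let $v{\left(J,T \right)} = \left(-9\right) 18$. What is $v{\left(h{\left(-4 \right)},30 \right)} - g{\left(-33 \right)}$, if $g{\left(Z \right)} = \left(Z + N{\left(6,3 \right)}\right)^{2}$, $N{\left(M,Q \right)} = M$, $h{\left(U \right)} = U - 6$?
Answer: $-891$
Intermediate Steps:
$h{\left(U \right)} = -6 + U$
$v{\left(J,T \right)} = -162$
$g{\left(Z \right)} = \left(6 + Z\right)^{2}$ ($g{\left(Z \right)} = \left(Z + 6\right)^{2} = \left(6 + Z\right)^{2}$)
$v{\left(h{\left(-4 \right)},30 \right)} - g{\left(-33 \right)} = -162 - \left(6 - 33\right)^{2} = -162 - \left(-27\right)^{2} = -162 - 729 = -891$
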